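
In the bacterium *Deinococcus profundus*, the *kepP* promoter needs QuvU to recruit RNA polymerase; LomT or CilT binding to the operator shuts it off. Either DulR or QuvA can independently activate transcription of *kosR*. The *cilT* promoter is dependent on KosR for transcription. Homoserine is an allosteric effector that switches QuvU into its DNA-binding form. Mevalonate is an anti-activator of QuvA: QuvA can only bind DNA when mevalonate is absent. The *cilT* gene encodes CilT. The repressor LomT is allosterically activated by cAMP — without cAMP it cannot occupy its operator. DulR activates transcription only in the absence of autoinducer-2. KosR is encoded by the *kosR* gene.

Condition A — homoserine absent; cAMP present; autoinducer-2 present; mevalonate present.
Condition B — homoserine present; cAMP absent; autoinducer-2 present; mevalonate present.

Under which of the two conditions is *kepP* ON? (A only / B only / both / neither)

Condition A:
Homoserine is absent, so QuvU is inactive.
cAMP is present, so LomT is active.
Autoinducer-2 is present, so DulR is inactive.
Mevalonate is present, so QuvA is inactive.
No activator is available at the *kosR* promoter, so *kosR* is not transcribed.
So KosR is not produced.
Required activator KosR is absent, so *cilT* is not transcribed.
So CilT is not produced.
With repressor LomT bound, *kepP* is not transcribed.
→ *kepP* is OFF in A.
Condition B:
Homoserine is present, so QuvU is active.
cAMP is absent, so LomT is inactive.
Autoinducer-2 is present, so DulR is inactive.
Mevalonate is present, so QuvA is inactive.
No activator is available at the *kosR* promoter, so *kosR* is not transcribed.
So KosR is not produced.
Required activator KosR is absent, so *cilT* is not transcribed.
So CilT is not produced.
No repressor is bound and QuvU is active, so *kepP* is transcribed.
→ *kepP* is ON in B.

B only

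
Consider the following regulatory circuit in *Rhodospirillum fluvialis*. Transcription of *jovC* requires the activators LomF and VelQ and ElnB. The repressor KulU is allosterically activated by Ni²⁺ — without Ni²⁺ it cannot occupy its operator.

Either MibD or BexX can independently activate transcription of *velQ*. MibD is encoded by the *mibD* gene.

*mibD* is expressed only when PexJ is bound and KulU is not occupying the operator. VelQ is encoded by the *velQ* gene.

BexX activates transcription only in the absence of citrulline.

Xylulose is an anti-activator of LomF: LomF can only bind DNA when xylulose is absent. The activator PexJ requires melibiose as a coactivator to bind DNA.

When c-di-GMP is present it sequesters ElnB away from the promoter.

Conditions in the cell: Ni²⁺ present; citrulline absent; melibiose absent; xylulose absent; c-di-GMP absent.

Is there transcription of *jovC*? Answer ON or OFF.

Xylulose is absent, so LomF is active.
Ni²⁺ is present, so KulU is active.
Melibiose is absent, so PexJ is inactive.
With repressor KulU bound, *mibD* is not transcribed.
So MibD is not produced.
Citrulline is absent, so BexX is active.
Activator BexX is present, so *velQ* is transcribed.
So VelQ is produced and active.
c-di-GMP is absent, so ElnB is active.
No repressor is bound and LomF and VelQ and ElnB are active, so *jovC* is transcribed.

ON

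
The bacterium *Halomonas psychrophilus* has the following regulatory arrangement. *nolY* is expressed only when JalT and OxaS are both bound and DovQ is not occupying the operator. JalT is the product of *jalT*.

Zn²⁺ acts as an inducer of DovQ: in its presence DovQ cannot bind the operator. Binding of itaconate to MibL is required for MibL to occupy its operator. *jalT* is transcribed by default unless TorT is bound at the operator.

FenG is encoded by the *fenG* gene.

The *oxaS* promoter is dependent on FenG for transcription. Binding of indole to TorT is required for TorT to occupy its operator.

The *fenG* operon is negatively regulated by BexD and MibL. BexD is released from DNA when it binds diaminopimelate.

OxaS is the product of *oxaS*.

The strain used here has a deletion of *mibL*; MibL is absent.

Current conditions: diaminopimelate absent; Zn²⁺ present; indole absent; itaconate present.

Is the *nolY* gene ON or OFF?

OFF

Indole is absent, so TorT is inactive.
With no repressor bound, *jalT* is transcribed.
So JalT is produced and active.
Zn²⁺ is present, so DovQ is inactive.
Diaminopimelate is absent, so BexD is active.
MibL is non-functional in this strain, so it has no effect.
With repressor BexD bound, *fenG* is not transcribed.
So FenG is not produced.
Required activator FenG is absent, so *oxaS* is not transcribed.
So OxaS is not produced.
Required activator OxaS is absent, so *nolY* is not transcribed.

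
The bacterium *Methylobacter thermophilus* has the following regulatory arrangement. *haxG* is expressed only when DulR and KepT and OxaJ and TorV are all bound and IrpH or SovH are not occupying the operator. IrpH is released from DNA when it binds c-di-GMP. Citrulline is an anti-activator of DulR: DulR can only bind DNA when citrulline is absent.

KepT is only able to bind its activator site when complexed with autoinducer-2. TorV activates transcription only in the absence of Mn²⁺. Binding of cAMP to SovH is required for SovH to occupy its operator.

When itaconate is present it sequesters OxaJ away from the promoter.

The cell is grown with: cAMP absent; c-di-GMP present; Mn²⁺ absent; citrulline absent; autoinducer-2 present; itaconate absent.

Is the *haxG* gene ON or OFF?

ON

Citrulline is absent, so DulR is active.
Autoinducer-2 is present, so KepT is active.
c-di-GMP is present, so IrpH is inactive.
Itaconate is absent, so OxaJ is active.
cAMP is absent, so SovH is inactive.
Mn²⁺ is absent, so TorV is active.
No repressor is bound and DulR and KepT and OxaJ and TorV are active, so *haxG* is transcribed.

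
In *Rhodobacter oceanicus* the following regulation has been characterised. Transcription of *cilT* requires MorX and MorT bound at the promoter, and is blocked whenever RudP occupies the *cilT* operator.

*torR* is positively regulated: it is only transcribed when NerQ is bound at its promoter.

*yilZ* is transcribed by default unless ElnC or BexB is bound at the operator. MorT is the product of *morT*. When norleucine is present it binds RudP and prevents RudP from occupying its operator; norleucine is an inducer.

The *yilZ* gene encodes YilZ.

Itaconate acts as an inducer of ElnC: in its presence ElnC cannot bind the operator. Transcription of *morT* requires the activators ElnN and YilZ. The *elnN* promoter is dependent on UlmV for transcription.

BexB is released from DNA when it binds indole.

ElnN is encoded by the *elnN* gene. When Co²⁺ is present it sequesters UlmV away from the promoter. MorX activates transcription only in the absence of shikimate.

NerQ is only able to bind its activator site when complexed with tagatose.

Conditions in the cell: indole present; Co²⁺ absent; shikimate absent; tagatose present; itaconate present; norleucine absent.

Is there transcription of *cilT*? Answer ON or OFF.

OFF

Shikimate is absent, so MorX is active.
Norleucine is absent, so RudP is active.
Co²⁺ is absent, so UlmV is active.
No repressor is bound and UlmV is active, so *elnN* is transcribed.
So ElnN is produced and active.
Itaconate is present, so ElnC is inactive.
Indole is present, so BexB is inactive.
With no repressor bound, *yilZ* is transcribed.
So YilZ is produced and active.
No repressor is bound and ElnN and YilZ are active, so *morT* is transcribed.
So MorT is produced and active.
With repressor RudP bound, *cilT* is not transcribed.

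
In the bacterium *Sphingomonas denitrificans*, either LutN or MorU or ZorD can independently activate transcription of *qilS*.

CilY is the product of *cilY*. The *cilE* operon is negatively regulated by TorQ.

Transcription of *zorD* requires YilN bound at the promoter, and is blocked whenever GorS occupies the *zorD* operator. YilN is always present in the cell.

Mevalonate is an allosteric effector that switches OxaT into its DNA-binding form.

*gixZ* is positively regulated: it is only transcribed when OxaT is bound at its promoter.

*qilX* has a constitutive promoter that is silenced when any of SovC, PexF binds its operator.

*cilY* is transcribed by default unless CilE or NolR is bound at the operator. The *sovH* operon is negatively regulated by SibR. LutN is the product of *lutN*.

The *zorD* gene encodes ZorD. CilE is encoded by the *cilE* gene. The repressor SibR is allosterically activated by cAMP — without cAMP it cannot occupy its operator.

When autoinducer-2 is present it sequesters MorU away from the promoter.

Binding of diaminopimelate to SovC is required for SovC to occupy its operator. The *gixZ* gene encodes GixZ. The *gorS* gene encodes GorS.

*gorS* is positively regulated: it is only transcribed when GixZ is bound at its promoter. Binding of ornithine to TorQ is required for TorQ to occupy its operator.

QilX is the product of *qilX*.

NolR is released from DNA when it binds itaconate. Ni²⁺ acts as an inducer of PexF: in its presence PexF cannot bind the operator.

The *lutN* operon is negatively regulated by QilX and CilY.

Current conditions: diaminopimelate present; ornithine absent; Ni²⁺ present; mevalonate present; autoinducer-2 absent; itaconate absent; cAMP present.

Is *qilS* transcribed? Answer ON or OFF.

Diaminopimelate is present, so SovC is active.
Ni²⁺ is present, so PexF is inactive.
With repressor SovC bound, *qilX* is not transcribed.
So QilX is not produced.
Ornithine is absent, so TorQ is inactive.
With no repressor bound, *cilE* is transcribed.
So CilE is produced and active.
Itaconate is absent, so NolR is active.
With repressor CilE bound, *cilY* is not transcribed.
So CilY is not produced.
With no repressor bound, *lutN* is transcribed.
So LutN is produced and active.
Autoinducer-2 is absent, so MorU is active.
YilN is produced constitutively and is active.
Mevalonate is present, so OxaT is active.
No repressor is bound and OxaT is active, so *gixZ* is transcribed.
So GixZ is produced and active.
No repressor is bound and GixZ is active, so *gorS* is transcribed.
So GorS is produced and active.
With repressor GorS bound, *zorD* is not transcribed.
So ZorD is not produced.
Activator LutN is present, so *qilS* is transcribed.

ON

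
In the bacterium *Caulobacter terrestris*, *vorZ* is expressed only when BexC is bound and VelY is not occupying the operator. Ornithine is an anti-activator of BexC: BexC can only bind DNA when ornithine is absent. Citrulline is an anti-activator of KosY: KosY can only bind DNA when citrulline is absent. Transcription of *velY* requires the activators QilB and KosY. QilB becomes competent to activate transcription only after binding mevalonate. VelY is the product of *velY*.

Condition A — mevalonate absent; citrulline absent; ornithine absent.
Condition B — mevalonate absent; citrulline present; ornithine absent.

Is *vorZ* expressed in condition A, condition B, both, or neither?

both

Condition A:
Mevalonate is absent, so QilB is inactive.
Citrulline is absent, so KosY is active.
Required activator QilB is absent, so *velY* is not transcribed.
So VelY is not produced.
Ornithine is absent, so BexC is active.
No repressor is bound and BexC is active, so *vorZ* is transcribed.
→ *vorZ* is ON in A.
Condition B:
Mevalonate is absent, so QilB is inactive.
Citrulline is present, so KosY is inactive.
Required activator QilB is absent, so *velY* is not transcribed.
So VelY is not produced.
Ornithine is absent, so BexC is active.
No repressor is bound and BexC is active, so *vorZ* is transcribed.
→ *vorZ* is ON in B.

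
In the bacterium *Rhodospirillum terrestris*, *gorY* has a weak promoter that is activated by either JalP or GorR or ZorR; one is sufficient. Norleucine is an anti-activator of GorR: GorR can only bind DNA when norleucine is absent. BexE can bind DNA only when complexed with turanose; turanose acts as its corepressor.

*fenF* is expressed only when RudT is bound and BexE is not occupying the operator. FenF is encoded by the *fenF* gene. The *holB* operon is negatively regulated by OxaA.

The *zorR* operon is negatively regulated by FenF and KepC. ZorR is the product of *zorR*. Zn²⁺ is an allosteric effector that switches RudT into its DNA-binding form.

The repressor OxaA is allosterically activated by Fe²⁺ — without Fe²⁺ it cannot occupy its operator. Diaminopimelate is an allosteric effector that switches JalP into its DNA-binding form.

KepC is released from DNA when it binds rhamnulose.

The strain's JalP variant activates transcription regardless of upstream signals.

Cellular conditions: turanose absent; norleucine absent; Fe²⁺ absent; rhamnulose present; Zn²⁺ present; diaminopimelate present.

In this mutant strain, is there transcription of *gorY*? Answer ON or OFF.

JalP is constitutively active in this strain.
Norleucine is absent, so GorR is active.
Turanose is absent, so BexE is inactive.
Zn²⁺ is present, so RudT is active.
No repressor is bound and RudT is active, so *fenF* is transcribed.
So FenF is produced and active.
Rhamnulose is present, so KepC is inactive.
With repressor FenF bound, *zorR* is not transcribed.
So ZorR is not produced.
Activator JalP is present, so *gorY* is transcribed.

ON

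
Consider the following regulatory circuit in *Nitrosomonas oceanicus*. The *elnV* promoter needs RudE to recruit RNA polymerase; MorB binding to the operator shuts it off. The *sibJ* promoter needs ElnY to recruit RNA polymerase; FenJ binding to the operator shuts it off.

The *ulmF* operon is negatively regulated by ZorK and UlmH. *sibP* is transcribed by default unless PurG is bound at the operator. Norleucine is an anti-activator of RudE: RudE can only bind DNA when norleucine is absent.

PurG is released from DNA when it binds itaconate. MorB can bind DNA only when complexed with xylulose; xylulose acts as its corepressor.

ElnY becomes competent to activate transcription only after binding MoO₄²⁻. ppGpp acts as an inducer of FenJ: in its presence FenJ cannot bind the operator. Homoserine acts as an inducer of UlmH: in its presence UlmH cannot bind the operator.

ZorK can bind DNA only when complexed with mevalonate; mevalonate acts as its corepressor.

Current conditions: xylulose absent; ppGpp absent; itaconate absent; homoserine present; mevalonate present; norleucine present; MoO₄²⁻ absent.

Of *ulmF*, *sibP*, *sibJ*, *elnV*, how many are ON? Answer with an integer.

Mevalonate is present, so ZorK is active.
Homoserine is present, so UlmH is inactive.
With repressor ZorK bound, *ulmF* is not transcribed.
→ *ulmF* is OFF.
Itaconate is absent, so PurG is active.
With repressor PurG bound, *sibP* is not transcribed.
→ *sibP* is OFF.
ppGpp is absent, so FenJ is active.
MoO₄²⁻ is absent, so ElnY is inactive.
With repressor FenJ bound, *sibJ* is not transcribed.
→ *sibJ* is OFF.
Norleucine is present, so RudE is inactive.
Xylulose is absent, so MorB is inactive.
Required activator RudE is absent, so *elnV* is not transcribed.
→ *elnV* is OFF.
0 of the 4 genes are transcribed.

0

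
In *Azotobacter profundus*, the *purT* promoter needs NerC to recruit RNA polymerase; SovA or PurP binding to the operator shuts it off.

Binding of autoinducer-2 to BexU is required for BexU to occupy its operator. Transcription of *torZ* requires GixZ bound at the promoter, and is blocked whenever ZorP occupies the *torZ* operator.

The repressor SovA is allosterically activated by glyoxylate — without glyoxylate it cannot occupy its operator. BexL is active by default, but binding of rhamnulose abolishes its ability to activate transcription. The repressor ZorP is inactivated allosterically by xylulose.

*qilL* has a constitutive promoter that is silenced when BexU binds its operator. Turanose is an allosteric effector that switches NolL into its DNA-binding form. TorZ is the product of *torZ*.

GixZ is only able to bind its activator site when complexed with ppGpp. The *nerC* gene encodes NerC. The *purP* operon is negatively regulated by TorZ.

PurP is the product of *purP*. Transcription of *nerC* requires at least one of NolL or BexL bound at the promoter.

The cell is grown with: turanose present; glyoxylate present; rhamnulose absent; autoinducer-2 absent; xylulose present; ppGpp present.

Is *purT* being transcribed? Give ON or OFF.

Glyoxylate is present, so SovA is active.
ppGpp is present, so GixZ is active.
Xylulose is present, so ZorP is inactive.
No repressor is bound and GixZ is active, so *torZ* is transcribed.
So TorZ is produced and active.
With repressor TorZ bound, *purP* is not transcribed.
So PurP is not produced.
Turanose is present, so NolL is active.
Rhamnulose is absent, so BexL is active.
Activator NolL is present, so *nerC* is transcribed.
So NerC is produced and active.
With repressor SovA bound, *purT* is not transcribed.

OFF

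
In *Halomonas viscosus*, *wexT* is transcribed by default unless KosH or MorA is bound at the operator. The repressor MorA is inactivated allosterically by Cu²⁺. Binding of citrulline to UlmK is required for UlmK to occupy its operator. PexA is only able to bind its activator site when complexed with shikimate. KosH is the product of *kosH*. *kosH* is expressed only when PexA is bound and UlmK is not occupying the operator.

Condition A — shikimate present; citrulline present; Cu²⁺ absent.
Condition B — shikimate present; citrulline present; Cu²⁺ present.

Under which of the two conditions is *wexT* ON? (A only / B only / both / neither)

B only

Condition A:
Shikimate is present, so PexA is active.
Citrulline is present, so UlmK is active.
With repressor UlmK bound, *kosH* is not transcribed.
So KosH is not produced.
Cu²⁺ is absent, so MorA is active.
With repressor MorA bound, *wexT* is not transcribed.
→ *wexT* is OFF in A.
Condition B:
Shikimate is present, so PexA is active.
Citrulline is present, so UlmK is active.
With repressor UlmK bound, *kosH* is not transcribed.
So KosH is not produced.
Cu²⁺ is present, so MorA is inactive.
With no repressor bound, *wexT* is transcribed.
→ *wexT* is ON in B.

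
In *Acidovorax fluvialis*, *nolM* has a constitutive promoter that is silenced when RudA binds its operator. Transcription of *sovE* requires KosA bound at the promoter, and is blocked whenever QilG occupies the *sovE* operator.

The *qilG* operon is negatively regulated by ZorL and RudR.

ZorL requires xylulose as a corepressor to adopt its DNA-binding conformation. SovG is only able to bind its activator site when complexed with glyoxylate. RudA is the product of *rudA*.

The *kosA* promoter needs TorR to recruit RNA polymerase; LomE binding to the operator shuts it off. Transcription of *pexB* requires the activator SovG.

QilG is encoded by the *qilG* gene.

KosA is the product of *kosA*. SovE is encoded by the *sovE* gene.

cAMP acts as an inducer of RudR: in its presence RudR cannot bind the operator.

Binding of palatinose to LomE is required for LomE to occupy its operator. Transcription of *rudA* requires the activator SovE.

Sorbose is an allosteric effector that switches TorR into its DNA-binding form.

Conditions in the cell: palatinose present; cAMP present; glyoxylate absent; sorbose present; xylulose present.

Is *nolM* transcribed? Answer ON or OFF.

Xylulose is present, so ZorL is active.
cAMP is present, so RudR is inactive.
With repressor ZorL bound, *qilG* is not transcribed.
So QilG is not produced.
Sorbose is present, so TorR is active.
Palatinose is present, so LomE is active.
With repressor LomE bound, *kosA* is not transcribed.
So KosA is not produced.
Required activator KosA is absent, so *sovE* is not transcribed.
So SovE is not produced.
Required activator SovE is absent, so *rudA* is not transcribed.
So RudA is not produced.
With no repressor bound, *nolM* is transcribed.

ON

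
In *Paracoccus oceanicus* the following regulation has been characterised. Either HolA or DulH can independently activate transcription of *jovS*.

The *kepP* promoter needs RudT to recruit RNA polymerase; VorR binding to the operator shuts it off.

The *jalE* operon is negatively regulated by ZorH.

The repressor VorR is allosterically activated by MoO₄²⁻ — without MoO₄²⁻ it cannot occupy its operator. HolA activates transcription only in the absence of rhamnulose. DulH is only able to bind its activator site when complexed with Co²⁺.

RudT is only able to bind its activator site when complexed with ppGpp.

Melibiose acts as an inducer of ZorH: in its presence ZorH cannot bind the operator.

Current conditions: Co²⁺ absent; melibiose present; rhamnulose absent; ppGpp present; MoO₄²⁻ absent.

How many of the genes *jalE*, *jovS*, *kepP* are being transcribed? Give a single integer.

Melibiose is present, so ZorH is inactive.
With no repressor bound, *jalE* is transcribed.
→ *jalE* is ON.
Rhamnulose is absent, so HolA is active.
Co²⁺ is absent, so DulH is inactive.
Activator HolA is present, so *jovS* is transcribed.
→ *jovS* is ON.
MoO₄²⁻ is absent, so VorR is inactive.
ppGpp is present, so RudT is active.
No repressor is bound and RudT is active, so *kepP* is transcribed.
→ *kepP* is ON.
3 of the 3 genes are transcribed.

3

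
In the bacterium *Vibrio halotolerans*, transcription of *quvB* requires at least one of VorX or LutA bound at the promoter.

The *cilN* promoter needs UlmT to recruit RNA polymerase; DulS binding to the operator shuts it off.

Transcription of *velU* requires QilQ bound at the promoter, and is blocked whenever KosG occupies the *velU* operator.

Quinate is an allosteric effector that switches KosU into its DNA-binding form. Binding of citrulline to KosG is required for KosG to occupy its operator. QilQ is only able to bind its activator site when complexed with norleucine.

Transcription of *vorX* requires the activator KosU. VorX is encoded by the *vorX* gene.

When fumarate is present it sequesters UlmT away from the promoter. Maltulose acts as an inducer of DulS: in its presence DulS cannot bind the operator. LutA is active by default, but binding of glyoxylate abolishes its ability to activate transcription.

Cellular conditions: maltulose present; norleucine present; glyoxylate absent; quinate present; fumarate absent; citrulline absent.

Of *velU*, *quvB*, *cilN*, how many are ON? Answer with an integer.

Citrulline is absent, so KosG is inactive.
Norleucine is present, so QilQ is active.
No repressor is bound and QilQ is active, so *velU* is transcribed.
→ *velU* is ON.
Quinate is present, so KosU is active.
No repressor is bound and KosU is active, so *vorX* is transcribed.
So VorX is produced and active.
Glyoxylate is absent, so LutA is active.
Activator VorX is present, so *quvB* is transcribed.
→ *quvB* is ON.
Maltulose is present, so DulS is inactive.
Fumarate is absent, so UlmT is active.
No repressor is bound and UlmT is active, so *cilN* is transcribed.
→ *cilN* is ON.
3 of the 3 genes are transcribed.

3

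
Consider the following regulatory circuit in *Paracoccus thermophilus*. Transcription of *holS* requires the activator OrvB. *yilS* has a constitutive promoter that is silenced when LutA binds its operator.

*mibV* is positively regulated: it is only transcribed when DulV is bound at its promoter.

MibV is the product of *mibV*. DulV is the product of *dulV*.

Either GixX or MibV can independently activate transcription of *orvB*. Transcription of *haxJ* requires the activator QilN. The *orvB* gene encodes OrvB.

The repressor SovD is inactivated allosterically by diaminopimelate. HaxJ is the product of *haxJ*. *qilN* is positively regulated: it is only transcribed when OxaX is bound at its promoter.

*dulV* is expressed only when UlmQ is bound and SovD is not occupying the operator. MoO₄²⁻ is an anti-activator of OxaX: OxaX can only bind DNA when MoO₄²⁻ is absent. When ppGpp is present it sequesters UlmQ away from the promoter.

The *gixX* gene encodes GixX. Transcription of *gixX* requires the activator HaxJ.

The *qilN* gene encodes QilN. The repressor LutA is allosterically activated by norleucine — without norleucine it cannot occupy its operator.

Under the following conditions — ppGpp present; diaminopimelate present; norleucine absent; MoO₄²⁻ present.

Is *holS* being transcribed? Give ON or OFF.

OFF

MoO₄²⁻ is present, so OxaX is inactive.
Required activator OxaX is absent, so *qilN* is not transcribed.
So QilN is not produced.
Required activator QilN is absent, so *haxJ* is not transcribed.
So HaxJ is not produced.
Required activator HaxJ is absent, so *gixX* is not transcribed.
So GixX is not produced.
ppGpp is present, so UlmQ is inactive.
Diaminopimelate is present, so SovD is inactive.
Required activator UlmQ is absent, so *dulV* is not transcribed.
So DulV is not produced.
Required activator DulV is absent, so *mibV* is not transcribed.
So MibV is not produced.
No activator is available at the *orvB* promoter, so *orvB* is not transcribed.
So OrvB is not produced.
Required activator OrvB is absent, so *holS* is not transcribed.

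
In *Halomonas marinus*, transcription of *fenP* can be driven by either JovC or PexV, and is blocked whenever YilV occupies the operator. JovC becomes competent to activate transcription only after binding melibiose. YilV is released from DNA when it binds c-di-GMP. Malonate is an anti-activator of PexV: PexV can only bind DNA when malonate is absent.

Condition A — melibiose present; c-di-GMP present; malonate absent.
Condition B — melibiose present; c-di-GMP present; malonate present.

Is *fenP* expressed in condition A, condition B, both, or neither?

both

Condition A:
Melibiose is present, so JovC is active.
c-di-GMP is present, so YilV is inactive.
Malonate is absent, so PexV is active.
Activator JovC is present, so *fenP* is transcribed.
→ *fenP* is ON in A.
Condition B:
Melibiose is present, so JovC is active.
c-di-GMP is present, so YilV is inactive.
Malonate is present, so PexV is inactive.
Activator JovC is present, so *fenP* is transcribed.
→ *fenP* is ON in B.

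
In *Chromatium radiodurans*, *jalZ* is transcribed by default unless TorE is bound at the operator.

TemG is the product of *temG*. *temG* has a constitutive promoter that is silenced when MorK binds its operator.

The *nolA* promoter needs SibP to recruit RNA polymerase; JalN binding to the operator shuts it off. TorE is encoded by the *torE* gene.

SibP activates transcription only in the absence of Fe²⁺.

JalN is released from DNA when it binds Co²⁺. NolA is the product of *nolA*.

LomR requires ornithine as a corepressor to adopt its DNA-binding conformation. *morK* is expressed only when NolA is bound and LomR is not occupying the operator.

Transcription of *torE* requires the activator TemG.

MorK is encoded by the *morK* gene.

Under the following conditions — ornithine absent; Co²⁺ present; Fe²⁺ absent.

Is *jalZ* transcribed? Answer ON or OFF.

Co²⁺ is present, so JalN is inactive.
Fe²⁺ is absent, so SibP is active.
No repressor is bound and SibP is active, so *nolA* is transcribed.
So NolA is produced and active.
Ornithine is absent, so LomR is inactive.
No repressor is bound and NolA is active, so *morK* is transcribed.
So MorK is produced and active.
With repressor MorK bound, *temG* is not transcribed.
So TemG is not produced.
Required activator TemG is absent, so *torE* is not transcribed.
So TorE is not produced.
With no repressor bound, *jalZ* is transcribed.

ON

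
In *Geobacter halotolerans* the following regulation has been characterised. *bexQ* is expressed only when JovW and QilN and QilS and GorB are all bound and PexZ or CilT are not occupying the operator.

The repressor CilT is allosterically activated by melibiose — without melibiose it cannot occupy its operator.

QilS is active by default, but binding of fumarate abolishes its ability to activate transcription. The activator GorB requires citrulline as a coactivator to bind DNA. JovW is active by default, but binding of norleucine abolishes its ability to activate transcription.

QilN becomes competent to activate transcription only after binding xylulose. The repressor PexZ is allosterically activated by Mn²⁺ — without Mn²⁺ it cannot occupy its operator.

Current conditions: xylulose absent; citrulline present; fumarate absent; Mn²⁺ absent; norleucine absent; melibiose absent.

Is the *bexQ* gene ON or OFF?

OFF

Norleucine is absent, so JovW is active.
Mn²⁺ is absent, so PexZ is inactive.
Melibiose is absent, so CilT is inactive.
Xylulose is absent, so QilN is inactive.
Fumarate is absent, so QilS is active.
Citrulline is present, so GorB is active.
Required activator QilN is absent, so *bexQ* is not transcribed.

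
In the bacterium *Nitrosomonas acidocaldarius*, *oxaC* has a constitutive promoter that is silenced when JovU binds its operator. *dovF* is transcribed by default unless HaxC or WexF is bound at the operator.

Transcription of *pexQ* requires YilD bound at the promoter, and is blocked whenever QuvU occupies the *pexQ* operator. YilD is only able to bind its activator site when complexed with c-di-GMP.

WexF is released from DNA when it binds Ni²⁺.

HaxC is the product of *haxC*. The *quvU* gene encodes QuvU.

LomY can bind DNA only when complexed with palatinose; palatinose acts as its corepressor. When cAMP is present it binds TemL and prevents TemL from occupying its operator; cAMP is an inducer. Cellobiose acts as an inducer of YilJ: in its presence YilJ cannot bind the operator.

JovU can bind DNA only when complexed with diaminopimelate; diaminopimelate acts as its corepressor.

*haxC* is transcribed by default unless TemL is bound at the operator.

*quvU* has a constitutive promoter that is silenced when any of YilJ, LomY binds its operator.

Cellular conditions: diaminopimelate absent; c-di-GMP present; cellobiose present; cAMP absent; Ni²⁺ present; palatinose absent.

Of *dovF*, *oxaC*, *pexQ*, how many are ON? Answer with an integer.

2

cAMP is absent, so TemL is active.
With repressor TemL bound, *haxC* is not transcribed.
So HaxC is not produced.
Ni²⁺ is present, so WexF is inactive.
With no repressor bound, *dovF* is transcribed.
→ *dovF* is ON.
Diaminopimelate is absent, so JovU is inactive.
With no repressor bound, *oxaC* is transcribed.
→ *oxaC* is ON.
c-di-GMP is present, so YilD is active.
Cellobiose is present, so YilJ is inactive.
Palatinose is absent, so LomY is inactive.
With no repressor bound, *quvU* is transcribed.
So QuvU is produced and active.
With repressor QuvU bound, *pexQ* is not transcribed.
→ *pexQ* is OFF.
2 of the 3 genes are transcribed.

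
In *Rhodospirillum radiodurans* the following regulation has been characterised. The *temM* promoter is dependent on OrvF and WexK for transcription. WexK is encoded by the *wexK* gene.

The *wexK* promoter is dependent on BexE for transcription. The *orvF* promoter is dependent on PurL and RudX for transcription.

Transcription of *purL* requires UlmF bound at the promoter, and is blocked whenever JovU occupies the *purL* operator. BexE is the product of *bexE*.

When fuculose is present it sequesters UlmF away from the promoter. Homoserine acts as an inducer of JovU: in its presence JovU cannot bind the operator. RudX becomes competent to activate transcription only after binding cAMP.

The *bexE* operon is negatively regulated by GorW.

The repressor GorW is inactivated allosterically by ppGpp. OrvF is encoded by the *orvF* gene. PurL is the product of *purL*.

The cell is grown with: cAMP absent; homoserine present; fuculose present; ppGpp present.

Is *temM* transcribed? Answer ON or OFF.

OFF

Homoserine is present, so JovU is inactive.
Fuculose is present, so UlmF is inactive.
Required activator UlmF is absent, so *purL* is not transcribed.
So PurL is not produced.
cAMP is absent, so RudX is inactive.
Required activator PurL is absent, so *orvF* is not transcribed.
So OrvF is not produced.
ppGpp is present, so GorW is inactive.
With no repressor bound, *bexE* is transcribed.
So BexE is produced and active.
No repressor is bound and BexE is active, so *wexK* is transcribed.
So WexK is produced and active.
Required activator OrvF is absent, so *temM* is not transcribed.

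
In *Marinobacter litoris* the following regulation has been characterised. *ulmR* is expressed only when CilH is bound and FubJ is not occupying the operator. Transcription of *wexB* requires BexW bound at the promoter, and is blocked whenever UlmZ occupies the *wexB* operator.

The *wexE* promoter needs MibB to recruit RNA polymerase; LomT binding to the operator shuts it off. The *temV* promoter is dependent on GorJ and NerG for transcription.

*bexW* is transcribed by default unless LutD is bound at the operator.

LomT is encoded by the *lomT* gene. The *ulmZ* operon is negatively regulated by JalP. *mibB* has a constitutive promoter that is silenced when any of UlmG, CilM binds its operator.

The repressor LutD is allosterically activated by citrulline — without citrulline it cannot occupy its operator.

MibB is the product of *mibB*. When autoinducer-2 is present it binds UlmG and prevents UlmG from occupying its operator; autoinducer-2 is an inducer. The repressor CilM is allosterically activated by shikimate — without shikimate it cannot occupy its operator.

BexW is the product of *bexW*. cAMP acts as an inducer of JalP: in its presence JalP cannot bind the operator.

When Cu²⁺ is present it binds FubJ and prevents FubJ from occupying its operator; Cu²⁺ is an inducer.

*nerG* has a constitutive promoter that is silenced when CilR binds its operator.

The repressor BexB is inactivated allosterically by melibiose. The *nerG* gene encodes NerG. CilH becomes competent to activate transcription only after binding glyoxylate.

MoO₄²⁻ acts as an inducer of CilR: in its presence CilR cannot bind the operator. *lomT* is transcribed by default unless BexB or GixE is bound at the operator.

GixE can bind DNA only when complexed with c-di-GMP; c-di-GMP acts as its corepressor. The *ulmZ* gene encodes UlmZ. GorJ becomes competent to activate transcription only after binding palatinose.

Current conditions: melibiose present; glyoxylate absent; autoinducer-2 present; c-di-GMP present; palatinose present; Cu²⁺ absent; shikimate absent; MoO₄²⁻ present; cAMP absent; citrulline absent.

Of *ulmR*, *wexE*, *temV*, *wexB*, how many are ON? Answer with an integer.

Glyoxylate is absent, so CilH is inactive.
Cu²⁺ is absent, so FubJ is active.
With repressor FubJ bound, *ulmR* is not transcribed.
→ *ulmR* is OFF.
Melibiose is present, so BexB is inactive.
c-di-GMP is present, so GixE is active.
With repressor GixE bound, *lomT* is not transcribed.
So LomT is not produced.
Autoinducer-2 is present, so UlmG is inactive.
Shikimate is absent, so CilM is inactive.
With no repressor bound, *mibB* is transcribed.
So MibB is produced and active.
No repressor is bound and MibB is active, so *wexE* is transcribed.
→ *wexE* is ON.
Palatinose is present, so GorJ is active.
MoO₄²⁻ is present, so CilR is inactive.
With no repressor bound, *nerG* is transcribed.
So NerG is produced and active.
No repressor is bound and GorJ and NerG are active, so *temV* is transcribed.
→ *temV* is ON.
Citrulline is absent, so LutD is inactive.
With no repressor bound, *bexW* is transcribed.
So BexW is produced and active.
cAMP is absent, so JalP is active.
With repressor JalP bound, *ulmZ* is not transcribed.
So UlmZ is not produced.
No repressor is bound and BexW is active, so *wexB* is transcribed.
→ *wexB* is ON.
3 of the 4 genes are transcribed.

3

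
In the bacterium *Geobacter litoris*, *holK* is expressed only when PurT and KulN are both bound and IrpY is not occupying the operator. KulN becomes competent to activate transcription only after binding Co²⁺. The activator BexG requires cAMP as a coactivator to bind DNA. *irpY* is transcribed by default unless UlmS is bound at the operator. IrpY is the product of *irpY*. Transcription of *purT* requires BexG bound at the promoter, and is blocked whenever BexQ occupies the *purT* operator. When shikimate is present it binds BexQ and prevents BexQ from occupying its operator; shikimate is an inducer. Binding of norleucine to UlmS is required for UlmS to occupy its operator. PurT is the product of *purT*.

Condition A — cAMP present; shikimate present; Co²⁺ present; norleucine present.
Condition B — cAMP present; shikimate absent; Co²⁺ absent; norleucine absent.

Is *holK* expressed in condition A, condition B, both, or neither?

A only

Condition A:
cAMP is present, so BexG is active.
Shikimate is present, so BexQ is inactive.
No repressor is bound and BexG is active, so *purT* is transcribed.
So PurT is produced and active.
Co²⁺ is present, so KulN is active.
Norleucine is present, so UlmS is active.
With repressor UlmS bound, *irpY* is not transcribed.
So IrpY is not produced.
No repressor is bound and PurT and KulN are active, so *holK* is transcribed.
→ *holK* is ON in A.
Condition B:
cAMP is present, so BexG is active.
Shikimate is absent, so BexQ is active.
With repressor BexQ bound, *purT* is not transcribed.
So PurT is not produced.
Co²⁺ is absent, so KulN is inactive.
Norleucine is absent, so UlmS is inactive.
With no repressor bound, *irpY* is transcribed.
So IrpY is produced and active.
With repressor IrpY bound, *holK* is not transcribed.
→ *holK* is OFF in B.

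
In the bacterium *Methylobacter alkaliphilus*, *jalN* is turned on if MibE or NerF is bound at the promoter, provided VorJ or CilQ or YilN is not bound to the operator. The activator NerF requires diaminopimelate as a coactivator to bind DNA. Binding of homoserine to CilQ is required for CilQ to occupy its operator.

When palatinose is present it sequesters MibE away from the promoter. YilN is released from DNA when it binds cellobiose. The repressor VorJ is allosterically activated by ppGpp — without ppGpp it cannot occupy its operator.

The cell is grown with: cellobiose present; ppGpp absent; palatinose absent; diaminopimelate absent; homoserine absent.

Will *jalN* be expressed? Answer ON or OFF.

Palatinose is absent, so MibE is active.
ppGpp is absent, so VorJ is inactive.
Diaminopimelate is absent, so NerF is inactive.
Homoserine is absent, so CilQ is inactive.
Cellobiose is present, so YilN is inactive.
Activator MibE is present, so *jalN* is transcribed.

ON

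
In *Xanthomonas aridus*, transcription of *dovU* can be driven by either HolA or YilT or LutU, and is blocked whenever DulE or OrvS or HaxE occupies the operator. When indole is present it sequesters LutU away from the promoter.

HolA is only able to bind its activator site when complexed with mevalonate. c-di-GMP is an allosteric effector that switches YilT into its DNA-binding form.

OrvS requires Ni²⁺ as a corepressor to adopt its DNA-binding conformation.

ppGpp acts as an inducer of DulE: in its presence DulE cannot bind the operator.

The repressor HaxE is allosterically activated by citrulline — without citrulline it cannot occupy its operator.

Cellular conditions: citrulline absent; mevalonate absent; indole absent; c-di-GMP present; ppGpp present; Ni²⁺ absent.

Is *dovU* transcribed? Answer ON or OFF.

Mevalonate is absent, so HolA is inactive.
c-di-GMP is present, so YilT is active.
ppGpp is present, so DulE is inactive.
Indole is absent, so LutU is active.
Ni²⁺ is absent, so OrvS is inactive.
Citrulline is absent, so HaxE is inactive.
Activator YilT is present, so *dovU* is transcribed.

ON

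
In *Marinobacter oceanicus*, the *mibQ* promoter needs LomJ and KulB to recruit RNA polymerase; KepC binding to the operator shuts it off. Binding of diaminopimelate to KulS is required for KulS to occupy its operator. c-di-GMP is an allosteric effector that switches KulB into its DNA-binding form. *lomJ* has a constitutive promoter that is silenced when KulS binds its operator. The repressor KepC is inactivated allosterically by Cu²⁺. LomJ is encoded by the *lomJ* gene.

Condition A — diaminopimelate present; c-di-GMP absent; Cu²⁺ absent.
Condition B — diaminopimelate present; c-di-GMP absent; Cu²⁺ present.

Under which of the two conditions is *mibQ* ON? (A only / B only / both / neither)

neither

Condition A:
Diaminopimelate is present, so KulS is active.
With repressor KulS bound, *lomJ* is not transcribed.
So LomJ is not produced.
c-di-GMP is absent, so KulB is inactive.
Cu²⁺ is absent, so KepC is active.
With repressor KepC bound, *mibQ* is not transcribed.
→ *mibQ* is OFF in A.
Condition B:
Diaminopimelate is present, so KulS is active.
With repressor KulS bound, *lomJ* is not transcribed.
So LomJ is not produced.
c-di-GMP is absent, so KulB is inactive.
Cu²⁺ is present, so KepC is inactive.
Required activator LomJ is absent, so *mibQ* is not transcribed.
→ *mibQ* is OFF in B.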